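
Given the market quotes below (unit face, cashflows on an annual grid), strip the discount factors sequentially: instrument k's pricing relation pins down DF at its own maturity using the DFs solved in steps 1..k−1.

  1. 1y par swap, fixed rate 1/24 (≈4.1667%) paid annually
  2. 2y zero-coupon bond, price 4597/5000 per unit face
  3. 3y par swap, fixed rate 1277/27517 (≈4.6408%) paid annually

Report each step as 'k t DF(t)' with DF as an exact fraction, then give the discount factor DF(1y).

1 1 24/25
2 2 4597/5000
3 3 8723/10000
DF(1y) = 24/25 ≈ 0.960000

step 1 [1y] swap r/1=1/24: DF=(1 − 1/24·(0))/(1+1/24) = 24/25 ≈ 0.960000
step 2 [2y] zero: DF = P = 4597/5000 ≈ 0.919400
step 3 [3y] swap r/1=1277/27517: DF=(1 − 1277/27517·(0.960000+0.919400))/(1+1277/27517) = 8723/10000 ≈ 0.872300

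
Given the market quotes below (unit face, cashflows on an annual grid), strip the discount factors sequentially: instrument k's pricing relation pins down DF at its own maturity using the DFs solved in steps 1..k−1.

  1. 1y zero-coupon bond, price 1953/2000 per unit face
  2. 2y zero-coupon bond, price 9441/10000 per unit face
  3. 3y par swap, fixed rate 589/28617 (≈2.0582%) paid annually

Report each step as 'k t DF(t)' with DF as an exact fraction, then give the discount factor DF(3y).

1 1 1953/2000
2 2 9441/10000
3 3 9411/10000
DF(3y) = 9411/10000 ≈ 0.941100

step 1 [1y] zero: DF = P = 1953/2000 ≈ 0.976500
step 2 [2y] zero: DF = P = 9441/10000 ≈ 0.944100
step 3 [3y] swap r/1=589/28617: DF=(1 − 589/28617·(0.976500+0.944100))/(1+589/28617) = 9411/10000 ≈ 0.941100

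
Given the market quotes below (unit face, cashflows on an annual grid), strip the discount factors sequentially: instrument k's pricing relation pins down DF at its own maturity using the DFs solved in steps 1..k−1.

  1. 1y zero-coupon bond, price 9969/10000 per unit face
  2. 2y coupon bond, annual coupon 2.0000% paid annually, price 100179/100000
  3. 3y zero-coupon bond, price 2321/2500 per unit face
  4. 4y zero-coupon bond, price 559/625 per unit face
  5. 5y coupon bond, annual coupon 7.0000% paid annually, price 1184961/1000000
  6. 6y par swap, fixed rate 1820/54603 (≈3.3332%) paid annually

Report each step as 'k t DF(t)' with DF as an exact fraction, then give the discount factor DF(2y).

1 1 9969/10000
2 2 4813/5000
3 3 2321/2500
4 4 559/625
5 5 43/50
6 6 409/500
DF(2y) = 4813/5000 ≈ 0.962600

step 1 [1y] zero: DF = P = 9969/10000 ≈ 0.996900
step 2 [2y] bond c/1=1/50: DF=(100179/100000 − 1/50·(0.996900))/(1+1/50) = 4813/5000 ≈ 0.962600
step 3 [3y] zero: DF = P = 2321/2500 ≈ 0.928400
step 4 [4y] zero: DF = P = 559/625 ≈ 0.894400
step 5 [5y] bond c/1=7/100: DF=(1184961/1000000 − 7/100·(0.996900+0.962600+0.928400+0.894400))/(1+7/100) = 43/50 ≈ 0.860000
step 6 [6y] swap r/1=1820/54603: DF=(1 − 1820/54603·(0.996900+0.962600+0.928400+0.894400+0.860000))/(1+1820/54603) = 409/500 ≈ 0.818000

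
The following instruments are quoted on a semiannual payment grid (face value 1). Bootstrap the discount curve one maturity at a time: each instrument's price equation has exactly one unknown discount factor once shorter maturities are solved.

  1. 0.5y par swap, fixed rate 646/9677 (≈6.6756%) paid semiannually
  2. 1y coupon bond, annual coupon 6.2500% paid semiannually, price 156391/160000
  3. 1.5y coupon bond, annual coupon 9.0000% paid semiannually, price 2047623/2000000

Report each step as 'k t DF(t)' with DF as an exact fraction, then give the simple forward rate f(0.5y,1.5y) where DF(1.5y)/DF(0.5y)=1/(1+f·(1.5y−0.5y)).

step 1 [0.5y] swap r/2=323/9677: DF=(1 − 323/9677·(0))/(1+323/9677) = 9677/10000 ≈ 0.967700
step 2 [1y] bond c/2=1/32: DF=(156391/160000 − 1/32·(0.967700))/(1+1/32) = 1837/2000 ≈ 0.918500
step 3 [1.5y] bond c/2=9/200: DF=(2047623/2000000 − 9/200·(0.967700+0.918500))/(1+9/200) = 1797/2000 ≈ 0.898500

1 1/2 9677/10000
2 1 1837/2000
3 3/2 1797/2000
f(0.5y,1.5y) = ((9677/10000)/(1797/2000) − 1)/(1) = 692/8985 ≈ 7.7017%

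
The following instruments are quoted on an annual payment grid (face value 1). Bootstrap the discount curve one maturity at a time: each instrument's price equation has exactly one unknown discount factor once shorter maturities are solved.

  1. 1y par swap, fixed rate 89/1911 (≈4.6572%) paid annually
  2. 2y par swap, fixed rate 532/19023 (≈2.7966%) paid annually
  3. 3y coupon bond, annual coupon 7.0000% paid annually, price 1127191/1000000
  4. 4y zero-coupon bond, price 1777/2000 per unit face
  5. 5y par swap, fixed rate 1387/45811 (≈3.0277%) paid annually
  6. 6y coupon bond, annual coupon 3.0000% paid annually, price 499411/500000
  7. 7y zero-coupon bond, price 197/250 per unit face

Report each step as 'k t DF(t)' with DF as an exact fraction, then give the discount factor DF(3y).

step 1 [1y] swap r/1=89/1911: DF=(1 − 89/1911·(0))/(1+89/1911) = 1911/2000 ≈ 0.955500
step 2 [2y] swap r/1=532/19023: DF=(1 − 532/19023·(0.955500))/(1+532/19023) = 2367/2500 ≈ 0.946800
step 3 [3y] bond c/1=7/100: DF=(1127191/1000000 − 7/100·(0.955500+0.946800))/(1+7/100) = 929/1000 ≈ 0.929000
step 4 [4y] zero: DF = P = 1777/2000 ≈ 0.888500
step 5 [5y] swap r/1=1387/45811: DF=(1 − 1387/45811·(0.955500+0.946800+0.929000+0.888500))/(1+1387/45811) = 8613/10000 ≈ 0.861300
step 6 [6y] bond c/1=3/100: DF=(499411/500000 − 3/100·(0.955500+0.946800+0.929000+0.888500+0.861300))/(1+3/100) = 8363/10000 ≈ 0.836300
step 7 [7y] zero: DF = P = 197/250 ≈ 0.788000

1 1 1911/2000
2 2 2367/2500
3 3 929/1000
4 4 1777/2000
5 5 8613/10000
6 6 8363/10000
7 7 197/250
DF(3y) = 929/1000 ≈ 0.929000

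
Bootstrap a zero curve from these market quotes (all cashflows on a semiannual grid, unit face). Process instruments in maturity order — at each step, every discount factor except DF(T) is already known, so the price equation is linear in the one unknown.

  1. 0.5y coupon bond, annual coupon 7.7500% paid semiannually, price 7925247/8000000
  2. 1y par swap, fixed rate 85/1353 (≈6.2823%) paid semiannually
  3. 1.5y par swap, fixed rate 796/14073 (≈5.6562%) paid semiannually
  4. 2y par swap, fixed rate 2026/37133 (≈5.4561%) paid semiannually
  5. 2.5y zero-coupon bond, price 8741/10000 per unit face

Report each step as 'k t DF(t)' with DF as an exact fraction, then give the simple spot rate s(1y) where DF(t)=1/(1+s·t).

step 1 [0.5y] bond c/2=31/800: DF=(7925247/8000000 − 31/800·(0))/(1+31/800) = 9537/10000 ≈ 0.953700
step 2 [1y] swap r/2=85/2706: DF=(1 − 85/2706·(0.953700))/(1+85/2706) = 1881/2000 ≈ 0.940500
step 3 [1.5y] swap r/2=398/14073: DF=(1 − 398/14073·(0.953700+0.940500))/(1+398/14073) = 2301/2500 ≈ 0.920400
step 4 [2y] swap r/2=1013/37133: DF=(1 − 1013/37133·(0.953700+0.940500+0.920400))/(1+1013/37133) = 8987/10000 ≈ 0.898700
step 5 [2.5y] zero: DF = P = 8741/10000 ≈ 0.874100

1 1/2 9537/10000
2 1 1881/2000
3 3/2 2301/2500
4 2 8987/10000
5 5/2 8741/10000
s(1y) = (1/(1881/2000) − 1)/(1) = 119/1881 ≈ 6.3264%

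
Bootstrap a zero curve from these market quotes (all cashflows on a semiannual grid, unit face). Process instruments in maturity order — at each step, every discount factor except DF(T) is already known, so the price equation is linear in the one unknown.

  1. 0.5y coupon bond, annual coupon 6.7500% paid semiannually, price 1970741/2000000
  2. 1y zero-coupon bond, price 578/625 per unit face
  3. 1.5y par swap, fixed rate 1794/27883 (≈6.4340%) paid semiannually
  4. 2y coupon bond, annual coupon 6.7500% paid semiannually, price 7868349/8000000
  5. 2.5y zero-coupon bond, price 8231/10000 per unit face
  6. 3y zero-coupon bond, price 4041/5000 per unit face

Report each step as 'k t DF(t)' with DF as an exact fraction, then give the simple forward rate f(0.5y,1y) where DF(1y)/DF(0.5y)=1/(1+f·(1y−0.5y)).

1 1/2 2383/2500
2 1 578/625
3 3/2 9103/10000
4 2 2151/2500
5 5/2 8231/10000
6 3 4041/5000
f(0.5y,1y) = ((2383/2500)/(578/625) − 1)/(1/2) = 71/1156 ≈ 6.1419%

step 1 [0.5y] bond c/2=27/800: DF=(1970741/2000000 − 27/800·(0))/(1+27/800) = 2383/2500 ≈ 0.953200
step 2 [1y] zero: DF = P = 578/625 ≈ 0.924800
step 3 [1.5y] swap r/2=897/27883: DF=(1 − 897/27883·(0.953200+0.924800))/(1+897/27883) = 9103/10000 ≈ 0.910300
step 4 [2y] bond c/2=27/800: DF=(7868349/8000000 − 27/800·(0.953200+0.924800+0.910300))/(1+27/800) = 2151/2500 ≈ 0.860400
step 5 [2.5y] zero: DF = P = 8231/10000 ≈ 0.823100
step 6 [3y] zero: DF = P = 4041/5000 ≈ 0.808200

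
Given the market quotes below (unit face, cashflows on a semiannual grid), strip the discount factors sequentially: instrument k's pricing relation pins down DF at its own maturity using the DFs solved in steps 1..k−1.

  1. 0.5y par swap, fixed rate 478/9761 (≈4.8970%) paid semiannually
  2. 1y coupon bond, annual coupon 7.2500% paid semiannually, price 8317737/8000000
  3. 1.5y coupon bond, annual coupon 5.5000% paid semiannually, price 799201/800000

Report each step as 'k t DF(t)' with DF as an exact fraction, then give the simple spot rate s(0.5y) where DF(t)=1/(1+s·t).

step 1 [0.5y] swap r/2=239/9761: DF=(1 − 239/9761·(0))/(1+239/9761) = 9761/10000 ≈ 0.976100
step 2 [1y] bond c/2=29/800: DF=(8317737/8000000 − 29/800·(0.976100))/(1+29/800) = 2423/2500 ≈ 0.969200
step 3 [1.5y] bond c/2=11/400: DF=(799201/800000 − 11/400·(0.976100+0.969200))/(1+11/400) = 4601/5000 ≈ 0.920200

1 1/2 9761/10000
2 1 2423/2500
3 3/2 4601/5000
s(0.5y) = (1/(9761/10000) − 1)/(1/2) = 478/9761 ≈ 4.8970%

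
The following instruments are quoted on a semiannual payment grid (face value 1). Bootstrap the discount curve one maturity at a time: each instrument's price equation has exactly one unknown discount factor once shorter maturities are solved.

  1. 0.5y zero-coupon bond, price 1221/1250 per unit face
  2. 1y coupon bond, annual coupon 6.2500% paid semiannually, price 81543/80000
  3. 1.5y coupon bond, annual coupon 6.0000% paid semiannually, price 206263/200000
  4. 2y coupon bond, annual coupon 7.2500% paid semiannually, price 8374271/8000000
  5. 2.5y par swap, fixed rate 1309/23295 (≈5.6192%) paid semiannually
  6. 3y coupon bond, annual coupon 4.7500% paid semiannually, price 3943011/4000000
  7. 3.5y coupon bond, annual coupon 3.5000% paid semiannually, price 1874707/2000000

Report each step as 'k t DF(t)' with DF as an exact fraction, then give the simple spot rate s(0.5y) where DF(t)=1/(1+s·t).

step 1 [0.5y] zero: DF = P = 1221/1250 ≈ 0.976800
step 2 [1y] bond c/2=1/32: DF=(81543/80000 − 1/32·(0.976800))/(1+1/32) = 2397/2500 ≈ 0.958800
step 3 [1.5y] bond c/2=3/100: DF=(206263/200000 − 3/100·(0.976800+0.958800))/(1+3/100) = 9449/10000 ≈ 0.944900
step 4 [2y] bond c/2=29/800: DF=(8374271/8000000 − 29/800·(0.976800+0.958800+0.944900))/(1+29/800) = 4547/5000 ≈ 0.909400
step 5 [2.5y] swap r/2=1309/46590: DF=(1 − 1309/46590·(0.976800+0.958800+0.944900+0.909400))/(1+1309/46590) = 8691/10000 ≈ 0.869100
step 6 [3y] bond c/2=19/800: DF=(3943011/4000000 − 19/800·(0.976800+0.958800+0.944900+0.909400+0.869100))/(1+19/800) = 2137/2500 ≈ 0.854800
step 7 [3.5y] bond c/2=7/400: DF=(1874707/2000000 − 7/400·(0.976800+0.958800+0.944900+0.909400+0.869100+0.854800))/(1+7/400) = 1033/1250 ≈ 0.826400

1 1/2 1221/1250
2 1 2397/2500
3 3/2 9449/10000
4 2 4547/5000
5 5/2 8691/10000
6 3 2137/2500
7 7/2 1033/1250
s(0.5y) = (1/(1221/1250) − 1)/(1/2) = 58/1221 ≈ 4.7502%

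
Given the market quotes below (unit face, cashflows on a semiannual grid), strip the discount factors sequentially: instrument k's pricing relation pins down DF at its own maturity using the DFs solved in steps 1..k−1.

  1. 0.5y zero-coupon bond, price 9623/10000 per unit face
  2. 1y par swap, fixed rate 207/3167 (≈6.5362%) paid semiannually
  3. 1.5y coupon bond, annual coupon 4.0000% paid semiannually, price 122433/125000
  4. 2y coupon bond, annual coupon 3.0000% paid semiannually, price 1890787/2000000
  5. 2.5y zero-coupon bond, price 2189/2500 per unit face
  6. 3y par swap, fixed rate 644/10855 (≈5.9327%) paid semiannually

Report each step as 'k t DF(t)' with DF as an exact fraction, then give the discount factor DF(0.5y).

step 1 [0.5y] zero: DF = P = 9623/10000 ≈ 0.962300
step 2 [1y] swap r/2=207/6334: DF=(1 − 207/6334·(0.962300))/(1+207/6334) = 9379/10000 ≈ 0.937900
step 3 [1.5y] bond c/2=1/50: DF=(122433/125000 − 1/50·(0.962300+0.937900))/(1+1/50) = 923/1000 ≈ 0.923000
step 4 [2y] bond c/2=3/200: DF=(1890787/2000000 − 3/200·(0.962300+0.937900+0.923000))/(1+3/200) = 8897/10000 ≈ 0.889700
step 5 [2.5y] zero: DF = P = 2189/2500 ≈ 0.875600
step 6 [3y] swap r/2=322/10855: DF=(1 − 322/10855·(0.962300+0.937900+0.923000+0.889700+0.875600))/(1+322/10855) = 839/1000 ≈ 0.839000

1 1/2 9623/10000
2 1 9379/10000
3 3/2 923/1000
4 2 8897/10000
5 5/2 2189/2500
6 3 839/1000
DF(0.5y) = 9623/10000 ≈ 0.962300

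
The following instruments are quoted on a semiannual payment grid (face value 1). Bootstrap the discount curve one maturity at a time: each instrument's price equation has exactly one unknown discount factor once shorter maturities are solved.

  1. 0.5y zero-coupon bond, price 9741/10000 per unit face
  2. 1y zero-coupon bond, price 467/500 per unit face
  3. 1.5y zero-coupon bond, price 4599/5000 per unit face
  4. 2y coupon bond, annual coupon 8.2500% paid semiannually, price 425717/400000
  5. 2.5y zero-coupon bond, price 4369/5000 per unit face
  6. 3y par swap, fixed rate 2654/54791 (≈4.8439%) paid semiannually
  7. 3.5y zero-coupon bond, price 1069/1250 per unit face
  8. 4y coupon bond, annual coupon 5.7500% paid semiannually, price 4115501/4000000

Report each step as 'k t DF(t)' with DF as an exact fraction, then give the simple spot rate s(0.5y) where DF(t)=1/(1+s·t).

1 1/2 9741/10000
2 1 467/500
3 3/2 4599/5000
4 2 9101/10000
5 5/2 4369/5000
6 3 8673/10000
7 7/2 1069/1250
8 4 8231/10000
s(0.5y) = (1/(9741/10000) − 1)/(1/2) = 518/9741 ≈ 5.3177%

step 1 [0.5y] zero: DF = P = 9741/10000 ≈ 0.974100
step 2 [1y] zero: DF = P = 467/500 ≈ 0.934000
step 3 [1.5y] zero: DF = P = 4599/5000 ≈ 0.919800
step 4 [2y] bond c/2=33/800: DF=(425717/400000 − 33/800·(0.974100+0.934000+0.919800))/(1+33/800) = 9101/10000 ≈ 0.910100
step 5 [2.5y] zero: DF = P = 4369/5000 ≈ 0.873800
step 6 [3y] swap r/2=1327/54791: DF=(1 − 1327/54791·(0.974100+0.934000+0.919800+0.910100+0.873800))/(1+1327/54791) = 8673/10000 ≈ 0.867300
step 7 [3.5y] zero: DF = P = 1069/1250 ≈ 0.855200
step 8 [4y] bond c/2=23/800: DF=(4115501/4000000 − 23/800·(0.974100+0.934000+0.919800+0.910100+0.873800+0.867300+0.855200))/(1+23/800) = 8231/10000 ≈ 0.823100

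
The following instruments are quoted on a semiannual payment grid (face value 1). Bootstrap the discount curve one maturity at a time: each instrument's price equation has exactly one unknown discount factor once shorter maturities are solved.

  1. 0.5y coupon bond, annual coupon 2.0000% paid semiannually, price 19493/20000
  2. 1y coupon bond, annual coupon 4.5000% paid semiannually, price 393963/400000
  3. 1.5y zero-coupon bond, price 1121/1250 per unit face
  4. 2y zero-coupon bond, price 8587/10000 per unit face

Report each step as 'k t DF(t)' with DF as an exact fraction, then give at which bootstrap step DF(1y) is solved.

1 1/2 193/200
2 1 471/500
3 3/2 1121/1250
4 2 8587/10000
DF(1y) is solved at step 2

step 1 [0.5y] bond c/2=1/100: DF=(19493/20000 − 1/100·(0))/(1+1/100) = 193/200 ≈ 0.965000
step 2 [1y] bond c/2=9/400: DF=(393963/400000 − 9/400·(0.965000))/(1+9/400) = 471/500 ≈ 0.942000
step 3 [1.5y] zero: DF = P = 1121/1250 ≈ 0.896800
step 4 [2y] zero: DF = P = 8587/10000 ≈ 0.858700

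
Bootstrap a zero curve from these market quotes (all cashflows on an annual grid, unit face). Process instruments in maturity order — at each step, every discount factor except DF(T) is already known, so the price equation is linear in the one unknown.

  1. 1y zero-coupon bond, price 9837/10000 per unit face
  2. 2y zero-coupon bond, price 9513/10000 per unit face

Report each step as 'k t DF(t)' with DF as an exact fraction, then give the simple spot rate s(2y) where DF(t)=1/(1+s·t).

step 1 [1y] zero: DF = P = 9837/10000 ≈ 0.983700
step 2 [2y] zero: DF = P = 9513/10000 ≈ 0.951300

1 1 9837/10000
2 2 9513/10000
s(2y) = (1/(9513/10000) − 1)/(2) = 487/19026 ≈ 2.5597%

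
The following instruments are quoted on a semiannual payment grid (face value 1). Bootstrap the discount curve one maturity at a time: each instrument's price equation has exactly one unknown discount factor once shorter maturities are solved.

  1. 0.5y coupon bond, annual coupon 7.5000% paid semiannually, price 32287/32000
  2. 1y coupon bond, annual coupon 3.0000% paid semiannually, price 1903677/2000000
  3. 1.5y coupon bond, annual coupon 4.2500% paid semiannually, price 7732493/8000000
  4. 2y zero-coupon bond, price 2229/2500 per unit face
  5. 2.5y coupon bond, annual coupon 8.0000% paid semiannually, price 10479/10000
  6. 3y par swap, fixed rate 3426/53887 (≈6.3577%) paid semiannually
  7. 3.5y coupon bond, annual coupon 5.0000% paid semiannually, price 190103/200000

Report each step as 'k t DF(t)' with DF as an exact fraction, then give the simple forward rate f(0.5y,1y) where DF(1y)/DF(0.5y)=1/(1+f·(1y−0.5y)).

step 1 [0.5y] bond c/2=3/80: DF=(32287/32000 − 3/80·(0))/(1+3/80) = 389/400 ≈ 0.972500
step 2 [1y] bond c/2=3/200: DF=(1903677/2000000 − 3/200·(0.972500))/(1+3/200) = 4617/5000 ≈ 0.923400
step 3 [1.5y] bond c/2=17/800: DF=(7732493/8000000 − 17/800·(0.972500+0.923400))/(1+17/800) = 907/1000 ≈ 0.907000
step 4 [2y] zero: DF = P = 2229/2500 ≈ 0.891600
step 5 [2.5y] bond c/2=1/25: DF=(10479/10000 − 1/25·(0.972500+0.923400+0.907000+0.891600))/(1+1/25) = 1731/2000 ≈ 0.865500
step 6 [3y] swap r/2=1713/53887: DF=(1 − 1713/53887·(0.972500+0.923400+0.907000+0.891600+0.865500))/(1+1713/53887) = 8287/10000 ≈ 0.828700
step 7 [3.5y] bond c/2=1/40: DF=(190103/200000 − 1/40·(0.972500+0.923400+0.907000+0.891600+0.865500+0.828700))/(1+1/40) = 7959/10000 ≈ 0.795900

1 1/2 389/400
2 1 4617/5000
3 3/2 907/1000
4 2 2229/2500
5 5/2 1731/2000
6 3 8287/10000
7 7/2 7959/10000
f(0.5y,1y) = ((389/400)/(4617/5000) − 1)/(1/2) = 491/4617 ≈ 10.6346%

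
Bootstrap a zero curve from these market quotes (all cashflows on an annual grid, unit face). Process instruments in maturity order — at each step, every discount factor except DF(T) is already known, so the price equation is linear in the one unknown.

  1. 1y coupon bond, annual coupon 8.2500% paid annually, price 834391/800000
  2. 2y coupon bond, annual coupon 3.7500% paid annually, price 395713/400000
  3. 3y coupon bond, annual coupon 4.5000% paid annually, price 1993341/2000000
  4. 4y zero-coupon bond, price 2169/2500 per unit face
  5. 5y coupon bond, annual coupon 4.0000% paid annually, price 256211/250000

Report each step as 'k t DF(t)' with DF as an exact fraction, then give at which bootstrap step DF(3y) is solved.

step 1 [1y] bond c/1=33/400: DF=(834391/800000 − 33/400·(0))/(1+33/400) = 1927/2000 ≈ 0.963500
step 2 [2y] bond c/1=3/80: DF=(395713/400000 − 3/80·(0.963500))/(1+3/80) = 9187/10000 ≈ 0.918700
step 3 [3y] bond c/1=9/200: DF=(1993341/2000000 − 9/200·(0.963500+0.918700))/(1+9/200) = 8727/10000 ≈ 0.872700
step 4 [4y] zero: DF = P = 2169/2500 ≈ 0.867600
step 5 [5y] bond c/1=1/25: DF=(256211/250000 − 1/25·(0.963500+0.918700+0.872700+0.867600))/(1+1/25) = 8461/10000 ≈ 0.846100

1 1 1927/2000
2 2 9187/10000
3 3 8727/10000
4 4 2169/2500
5 5 8461/10000
DF(3y) is solved at step 3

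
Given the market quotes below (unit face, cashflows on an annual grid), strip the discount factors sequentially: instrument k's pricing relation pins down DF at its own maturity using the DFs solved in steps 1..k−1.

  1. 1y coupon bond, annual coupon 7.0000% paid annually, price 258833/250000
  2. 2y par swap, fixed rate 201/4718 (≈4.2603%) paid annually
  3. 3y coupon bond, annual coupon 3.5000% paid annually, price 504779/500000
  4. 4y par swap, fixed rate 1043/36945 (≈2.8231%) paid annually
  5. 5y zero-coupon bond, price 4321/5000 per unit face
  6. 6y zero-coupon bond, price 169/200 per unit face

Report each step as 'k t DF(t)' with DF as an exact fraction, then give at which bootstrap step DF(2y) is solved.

1 1 2419/2500
2 2 2299/2500
3 3 2279/2500
4 4 8957/10000
5 5 4321/5000
6 6 169/200
DF(2y) is solved at step 2

step 1 [1y] bond c/1=7/100: DF=(258833/250000 − 7/100·(0))/(1+7/100) = 2419/2500 ≈ 0.967600
step 2 [2y] swap r/1=201/4718: DF=(1 − 201/4718·(0.967600))/(1+201/4718) = 2299/2500 ≈ 0.919600
step 3 [3y] bond c/1=7/200: DF=(504779/500000 − 7/200·(0.967600+0.919600))/(1+7/200) = 2279/2500 ≈ 0.911600
step 4 [4y] swap r/1=1043/36945: DF=(1 − 1043/36945·(0.967600+0.919600+0.911600))/(1+1043/36945) = 8957/10000 ≈ 0.895700
step 5 [5y] zero: DF = P = 4321/5000 ≈ 0.864200
step 6 [6y] zero: DF = P = 169/200 ≈ 0.845000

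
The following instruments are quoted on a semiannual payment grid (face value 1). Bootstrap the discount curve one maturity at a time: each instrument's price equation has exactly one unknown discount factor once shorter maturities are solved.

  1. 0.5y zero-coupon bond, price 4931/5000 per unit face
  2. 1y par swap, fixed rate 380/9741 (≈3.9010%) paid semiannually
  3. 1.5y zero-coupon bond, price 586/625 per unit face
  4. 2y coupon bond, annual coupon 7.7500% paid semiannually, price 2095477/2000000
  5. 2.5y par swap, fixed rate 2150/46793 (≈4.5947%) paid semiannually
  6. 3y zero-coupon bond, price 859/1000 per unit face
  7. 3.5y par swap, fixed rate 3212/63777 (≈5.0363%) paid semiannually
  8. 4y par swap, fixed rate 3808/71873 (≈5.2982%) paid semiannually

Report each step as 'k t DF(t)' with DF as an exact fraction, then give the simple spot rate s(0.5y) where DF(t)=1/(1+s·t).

1 1/2 4931/5000
2 1 481/500
3 3/2 586/625
4 2 901/1000
5 5/2 357/400
6 3 859/1000
7 7/2 4197/5000
8 4 506/625
s(0.5y) = (1/(4931/5000) − 1)/(1/2) = 138/4931 ≈ 2.7986%

step 1 [0.5y] zero: DF = P = 4931/5000 ≈ 0.986200
step 2 [1y] swap r/2=190/9741: DF=(1 − 190/9741·(0.986200))/(1+190/9741) = 481/500 ≈ 0.962000
step 3 [1.5y] zero: DF = P = 586/625 ≈ 0.937600
step 4 [2y] bond c/2=31/800: DF=(2095477/2000000 − 31/800·(0.986200+0.962000+0.937600))/(1+31/800) = 901/1000 ≈ 0.901000
step 5 [2.5y] swap r/2=1075/46793: DF=(1 − 1075/46793·(0.986200+0.962000+0.937600+0.901000))/(1+1075/46793) = 357/400 ≈ 0.892500
step 6 [3y] zero: DF = P = 859/1000 ≈ 0.859000
step 7 [3.5y] swap r/2=1606/63777: DF=(1 − 1606/63777·(0.986200+0.962000+0.937600+0.901000+0.892500+0.859000))/(1+1606/63777) = 4197/5000 ≈ 0.839400
step 8 [4y] swap r/2=1904/71873: DF=(1 − 1904/71873·(0.986200+0.962000+0.937600+0.901000+0.892500+0.859000+0.839400))/(1+1904/71873) = 506/625 ≈ 0.809600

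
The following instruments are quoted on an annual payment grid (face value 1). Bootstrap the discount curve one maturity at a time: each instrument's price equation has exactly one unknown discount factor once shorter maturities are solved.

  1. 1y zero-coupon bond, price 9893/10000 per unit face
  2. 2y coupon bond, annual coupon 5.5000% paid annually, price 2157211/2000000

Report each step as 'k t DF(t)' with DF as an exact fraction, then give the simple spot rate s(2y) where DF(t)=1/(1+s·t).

step 1 [1y] zero: DF = P = 9893/10000 ≈ 0.989300
step 2 [2y] bond c/1=11/200: DF=(2157211/2000000 − 11/200·(0.989300))/(1+11/200) = 2427/2500 ≈ 0.970800

1 1 9893/10000
2 2 2427/2500
s(2y) = (1/(2427/2500) − 1)/(2) = 73/4854 ≈ 1.5039%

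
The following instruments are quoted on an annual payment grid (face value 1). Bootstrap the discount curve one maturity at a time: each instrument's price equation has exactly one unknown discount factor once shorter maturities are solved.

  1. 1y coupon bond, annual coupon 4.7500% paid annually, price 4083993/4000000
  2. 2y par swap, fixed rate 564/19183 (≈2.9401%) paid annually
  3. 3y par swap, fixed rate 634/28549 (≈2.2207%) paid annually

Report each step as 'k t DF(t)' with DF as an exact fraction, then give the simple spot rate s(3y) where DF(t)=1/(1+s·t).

1 1 9747/10000
2 2 2359/2500
3 3 4683/5000
s(3y) = (1/(4683/5000) − 1)/(3) = 317/14049 ≈ 2.2564%

step 1 [1y] bond c/1=19/400: DF=(4083993/4000000 − 19/400·(0))/(1+19/400) = 9747/10000 ≈ 0.974700
step 2 [2y] swap r/1=564/19183: DF=(1 − 564/19183·(0.974700))/(1+564/19183) = 2359/2500 ≈ 0.943600
step 3 [3y] swap r/1=634/28549: DF=(1 − 634/28549·(0.974700+0.943600))/(1+634/28549) = 4683/5000 ≈ 0.936600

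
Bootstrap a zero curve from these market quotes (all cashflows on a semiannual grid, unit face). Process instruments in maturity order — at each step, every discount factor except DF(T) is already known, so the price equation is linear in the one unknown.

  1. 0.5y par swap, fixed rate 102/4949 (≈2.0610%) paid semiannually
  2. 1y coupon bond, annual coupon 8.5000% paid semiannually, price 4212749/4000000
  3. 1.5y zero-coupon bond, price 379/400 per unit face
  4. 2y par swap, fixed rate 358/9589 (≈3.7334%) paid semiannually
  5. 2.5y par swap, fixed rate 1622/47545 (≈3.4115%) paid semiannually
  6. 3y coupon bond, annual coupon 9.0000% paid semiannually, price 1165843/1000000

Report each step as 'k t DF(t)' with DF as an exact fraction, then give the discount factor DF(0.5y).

step 1 [0.5y] swap r/2=51/4949: DF=(1 − 51/4949·(0))/(1+51/4949) = 4949/5000 ≈ 0.989800
step 2 [1y] bond c/2=17/400: DF=(4212749/4000000 − 17/400·(0.989800))/(1+17/400) = 9699/10000 ≈ 0.969900
step 3 [1.5y] zero: DF = P = 379/400 ≈ 0.947500
step 4 [2y] swap r/2=179/9589: DF=(1 − 179/9589·(0.989800+0.969900+0.947500))/(1+179/9589) = 2321/2500 ≈ 0.928400
step 5 [2.5y] swap r/2=811/47545: DF=(1 − 811/47545·(0.989800+0.969900+0.947500+0.928400))/(1+811/47545) = 9189/10000 ≈ 0.918900
step 6 [3y] bond c/2=9/200: DF=(1165843/1000000 − 9/200·(0.989800+0.969900+0.947500+0.928400+0.918900))/(1+9/200) = 9109/10000 ≈ 0.910900

1 1/2 4949/5000
2 1 9699/10000
3 3/2 379/400
4 2 2321/2500
5 5/2 9189/10000
6 3 9109/10000
DF(0.5y) = 4949/5000 ≈ 0.989800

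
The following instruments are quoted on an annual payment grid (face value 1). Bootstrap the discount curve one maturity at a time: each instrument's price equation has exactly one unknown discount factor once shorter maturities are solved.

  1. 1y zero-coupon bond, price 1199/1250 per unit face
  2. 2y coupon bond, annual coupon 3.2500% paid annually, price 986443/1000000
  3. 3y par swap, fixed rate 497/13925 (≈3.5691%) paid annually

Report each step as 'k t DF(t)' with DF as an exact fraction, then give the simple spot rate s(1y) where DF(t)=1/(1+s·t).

step 1 [1y] zero: DF = P = 1199/1250 ≈ 0.959200
step 2 [2y] bond c/1=13/400: DF=(986443/1000000 − 13/400·(0.959200))/(1+13/400) = 2313/2500 ≈ 0.925200
step 3 [3y] swap r/1=497/13925: DF=(1 − 497/13925·(0.959200+0.925200))/(1+497/13925) = 4503/5000 ≈ 0.900600

1 1 1199/1250
2 2 2313/2500
3 3 4503/5000
s(1y) = (1/(1199/1250) − 1)/(1) = 51/1199 ≈ 4.2535%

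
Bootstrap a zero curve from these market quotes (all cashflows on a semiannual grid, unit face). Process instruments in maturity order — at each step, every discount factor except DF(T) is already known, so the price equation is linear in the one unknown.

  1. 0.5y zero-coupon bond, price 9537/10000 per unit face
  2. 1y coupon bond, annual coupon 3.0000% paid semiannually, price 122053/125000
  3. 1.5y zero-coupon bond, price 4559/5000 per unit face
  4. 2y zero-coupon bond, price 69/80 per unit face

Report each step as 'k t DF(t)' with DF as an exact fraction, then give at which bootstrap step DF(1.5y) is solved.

step 1 [0.5y] zero: DF = P = 9537/10000 ≈ 0.953700
step 2 [1y] bond c/2=3/200: DF=(122053/125000 − 3/200·(0.953700))/(1+3/200) = 9479/10000 ≈ 0.947900
step 3 [1.5y] zero: DF = P = 4559/5000 ≈ 0.911800
step 4 [2y] zero: DF = P = 69/80 ≈ 0.862500

1 1/2 9537/10000
2 1 9479/10000
3 3/2 4559/5000
4 2 69/80
DF(1.5y) is solved at step 3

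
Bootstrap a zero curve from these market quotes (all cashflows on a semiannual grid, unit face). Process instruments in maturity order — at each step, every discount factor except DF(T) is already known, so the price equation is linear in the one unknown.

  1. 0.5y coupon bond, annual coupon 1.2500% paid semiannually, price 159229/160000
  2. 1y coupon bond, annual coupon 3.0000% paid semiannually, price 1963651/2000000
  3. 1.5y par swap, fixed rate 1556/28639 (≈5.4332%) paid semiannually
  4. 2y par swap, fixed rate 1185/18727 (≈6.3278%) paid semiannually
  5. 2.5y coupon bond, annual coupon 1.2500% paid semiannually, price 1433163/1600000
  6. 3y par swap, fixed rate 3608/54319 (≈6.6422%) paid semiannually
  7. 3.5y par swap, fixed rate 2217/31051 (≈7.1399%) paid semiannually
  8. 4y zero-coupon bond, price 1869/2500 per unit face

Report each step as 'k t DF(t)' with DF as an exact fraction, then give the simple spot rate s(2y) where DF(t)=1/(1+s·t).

1 1/2 989/1000
2 1 9527/10000
3 3/2 4611/5000
4 2 1763/2000
5 5/2 8669/10000
6 3 2049/2500
7 7/2 7783/10000
8 4 1869/2500
s(2y) = (1/(1763/2000) − 1)/(2) = 237/3526 ≈ 6.7215%

step 1 [0.5y] bond c/2=1/160: DF=(159229/160000 − 1/160·(0))/(1+1/160) = 989/1000 ≈ 0.989000
step 2 [1y] bond c/2=3/200: DF=(1963651/2000000 − 3/200·(0.989000))/(1+3/200) = 9527/10000 ≈ 0.952700
step 3 [1.5y] swap r/2=778/28639: DF=(1 − 778/28639·(0.989000+0.952700))/(1+778/28639) = 4611/5000 ≈ 0.922200
step 4 [2y] swap r/2=1185/37454: DF=(1 − 1185/37454·(0.989000+0.952700+0.922200))/(1+1185/37454) = 1763/2000 ≈ 0.881500
step 5 [2.5y] bond c/2=1/160: DF=(1433163/1600000 − 1/160·(0.989000+0.952700+0.922200+0.881500))/(1+1/160) = 8669/10000 ≈ 0.866900
step 6 [3y] swap r/2=1804/54319: DF=(1 − 1804/54319·(0.989000+0.952700+0.922200+0.881500+0.866900))/(1+1804/54319) = 2049/2500 ≈ 0.819600
step 7 [3.5y] swap r/2=2217/62102: DF=(1 − 2217/62102·(0.989000+0.952700+0.922200+0.881500+0.866900+0.819600))/(1+2217/62102) = 7783/10000 ≈ 0.778300
step 8 [4y] zero: DF = P = 1869/2500 ≈ 0.747600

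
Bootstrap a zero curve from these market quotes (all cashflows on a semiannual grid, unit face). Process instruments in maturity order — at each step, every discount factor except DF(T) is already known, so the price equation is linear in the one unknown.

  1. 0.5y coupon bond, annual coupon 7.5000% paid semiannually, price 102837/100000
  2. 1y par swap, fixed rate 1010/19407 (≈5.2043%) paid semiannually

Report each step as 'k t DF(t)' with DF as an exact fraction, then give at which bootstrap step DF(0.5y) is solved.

step 1 [0.5y] bond c/2=3/80: DF=(102837/100000 − 3/80·(0))/(1+3/80) = 1239/1250 ≈ 0.991200
step 2 [1y] swap r/2=505/19407: DF=(1 − 505/19407·(0.991200))/(1+505/19407) = 1899/2000 ≈ 0.949500

1 1/2 1239/1250
2 1 1899/2000
DF(0.5y) is solved at step 1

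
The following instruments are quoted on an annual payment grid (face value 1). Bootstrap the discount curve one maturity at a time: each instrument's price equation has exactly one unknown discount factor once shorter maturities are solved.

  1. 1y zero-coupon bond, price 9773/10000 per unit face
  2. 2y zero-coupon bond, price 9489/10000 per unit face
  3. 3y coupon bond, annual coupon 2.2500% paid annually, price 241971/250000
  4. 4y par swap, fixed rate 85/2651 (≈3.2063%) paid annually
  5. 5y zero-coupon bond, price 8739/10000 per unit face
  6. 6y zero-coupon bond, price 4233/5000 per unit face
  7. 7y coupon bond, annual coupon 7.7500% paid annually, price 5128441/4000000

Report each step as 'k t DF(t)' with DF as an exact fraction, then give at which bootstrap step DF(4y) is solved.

step 1 [1y] zero: DF = P = 9773/10000 ≈ 0.977300
step 2 [2y] zero: DF = P = 9489/10000 ≈ 0.948900
step 3 [3y] bond c/1=9/400: DF=(241971/250000 − 9/400·(0.977300+0.948900))/(1+9/400) = 4521/5000 ≈ 0.904200
step 4 [4y] swap r/1=85/2651: DF=(1 − 85/2651·(0.977300+0.948900+0.904200))/(1+85/2651) = 881/1000 ≈ 0.881000
step 5 [5y] zero: DF = P = 8739/10000 ≈ 0.873900
step 6 [6y] zero: DF = P = 4233/5000 ≈ 0.846600
step 7 [7y] bond c/1=31/400: DF=(5128441/4000000 − 31/400·(0.977300+0.948900+0.904200+0.881000+0.873900+0.846600))/(1+31/400) = 999/1250 ≈ 0.799200

1 1 9773/10000
2 2 9489/10000
3 3 4521/5000
4 4 881/1000
5 5 8739/10000
6 6 4233/5000
7 7 999/1250
DF(4y) is solved at step 4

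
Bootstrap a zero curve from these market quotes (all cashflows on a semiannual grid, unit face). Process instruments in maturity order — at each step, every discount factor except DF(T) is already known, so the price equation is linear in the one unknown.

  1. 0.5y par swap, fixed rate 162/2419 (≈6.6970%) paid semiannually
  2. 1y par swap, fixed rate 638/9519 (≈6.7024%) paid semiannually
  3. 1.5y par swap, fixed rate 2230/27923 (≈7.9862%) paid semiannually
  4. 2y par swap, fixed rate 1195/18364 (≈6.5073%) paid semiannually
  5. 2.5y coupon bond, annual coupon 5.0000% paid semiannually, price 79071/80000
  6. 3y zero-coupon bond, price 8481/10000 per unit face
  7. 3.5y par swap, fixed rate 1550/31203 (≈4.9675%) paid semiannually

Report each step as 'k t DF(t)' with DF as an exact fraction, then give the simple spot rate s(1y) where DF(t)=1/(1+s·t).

1 1/2 2419/2500
2 1 4681/5000
3 3/2 1777/2000
4 2 1761/2000
5 5/2 8747/10000
6 3 8481/10000
7 7/2 169/200
s(1y) = (1/(4681/5000) − 1)/(1) = 319/4681 ≈ 6.8148%

step 1 [0.5y] swap r/2=81/2419: DF=(1 − 81/2419·(0))/(1+81/2419) = 2419/2500 ≈ 0.967600
step 2 [1y] swap r/2=319/9519: DF=(1 − 319/9519·(0.967600))/(1+319/9519) = 4681/5000 ≈ 0.936200
step 3 [1.5y] swap r/2=1115/27923: DF=(1 − 1115/27923·(0.967600+0.936200))/(1+1115/27923) = 1777/2000 ≈ 0.888500
step 4 [2y] swap r/2=1195/36728: DF=(1 − 1195/36728·(0.967600+0.936200+0.888500))/(1+1195/36728) = 1761/2000 ≈ 0.880500
step 5 [2.5y] bond c/2=1/40: DF=(79071/80000 − 1/40·(0.967600+0.936200+0.888500+0.880500))/(1+1/40) = 8747/10000 ≈ 0.874700
step 6 [3y] zero: DF = P = 8481/10000 ≈ 0.848100
step 7 [3.5y] swap r/2=775/31203: DF=(1 − 775/31203·(0.967600+0.936200+0.888500+0.880500+0.874700+0.848100))/(1+775/31203) = 169/200 ≈ 0.845000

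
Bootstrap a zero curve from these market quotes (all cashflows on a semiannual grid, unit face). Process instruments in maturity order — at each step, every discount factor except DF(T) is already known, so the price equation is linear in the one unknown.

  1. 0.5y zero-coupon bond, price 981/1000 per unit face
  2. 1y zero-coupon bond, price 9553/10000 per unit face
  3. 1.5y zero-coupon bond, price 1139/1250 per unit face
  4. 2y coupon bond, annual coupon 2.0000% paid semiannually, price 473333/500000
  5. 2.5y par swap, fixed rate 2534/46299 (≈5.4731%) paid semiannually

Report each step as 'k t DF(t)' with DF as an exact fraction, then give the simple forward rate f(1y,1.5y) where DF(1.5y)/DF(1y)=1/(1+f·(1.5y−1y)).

step 1 [0.5y] zero: DF = P = 981/1000 ≈ 0.981000
step 2 [1y] zero: DF = P = 9553/10000 ≈ 0.955300
step 3 [1.5y] zero: DF = P = 1139/1250 ≈ 0.911200
step 4 [2y] bond c/2=1/100: DF=(473333/500000 − 1/100·(0.981000+0.955300+0.911200))/(1+1/100) = 9091/10000 ≈ 0.909100
step 5 [2.5y] swap r/2=1267/46299: DF=(1 − 1267/46299·(0.981000+0.955300+0.911200+0.909100))/(1+1267/46299) = 8733/10000 ≈ 0.873300

1 1/2 981/1000
2 1 9553/10000
3 3/2 1139/1250
4 2 9091/10000
5 5/2 8733/10000
f(1y,1.5y) = ((9553/10000)/(1139/1250) − 1)/(1/2) = 441/4556 ≈ 9.6795%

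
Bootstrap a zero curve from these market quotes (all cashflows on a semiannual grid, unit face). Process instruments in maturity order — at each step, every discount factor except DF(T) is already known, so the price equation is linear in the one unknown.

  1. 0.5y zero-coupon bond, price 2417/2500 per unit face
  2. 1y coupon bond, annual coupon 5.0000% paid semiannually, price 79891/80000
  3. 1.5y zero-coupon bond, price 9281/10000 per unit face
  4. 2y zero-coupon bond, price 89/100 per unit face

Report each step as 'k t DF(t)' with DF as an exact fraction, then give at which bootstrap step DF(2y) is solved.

1 1/2 2417/2500
2 1 9507/10000
3 3/2 9281/10000
4 2 89/100
DF(2y) is solved at step 4

step 1 [0.5y] zero: DF = P = 2417/2500 ≈ 0.966800
step 2 [1y] bond c/2=1/40: DF=(79891/80000 − 1/40·(0.966800))/(1+1/40) = 9507/10000 ≈ 0.950700
step 3 [1.5y] zero: DF = P = 9281/10000 ≈ 0.928100
step 4 [2y] zero: DF = P = 89/100 ≈ 0.890000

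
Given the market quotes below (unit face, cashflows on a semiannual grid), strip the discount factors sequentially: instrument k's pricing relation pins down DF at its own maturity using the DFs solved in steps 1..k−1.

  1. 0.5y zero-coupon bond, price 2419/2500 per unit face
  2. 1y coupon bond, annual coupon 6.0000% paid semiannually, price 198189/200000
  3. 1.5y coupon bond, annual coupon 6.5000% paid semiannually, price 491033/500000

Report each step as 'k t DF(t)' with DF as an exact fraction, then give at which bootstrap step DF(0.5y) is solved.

1 1/2 2419/2500
2 1 9339/10000
3 3/2 8913/10000
DF(0.5y) is solved at step 1

step 1 [0.5y] zero: DF = P = 2419/2500 ≈ 0.967600
step 2 [1y] bond c/2=3/100: DF=(198189/200000 − 3/100·(0.967600))/(1+3/100) = 9339/10000 ≈ 0.933900
step 3 [1.5y] bond c/2=13/400: DF=(491033/500000 − 13/400·(0.967600+0.933900))/(1+13/400) = 8913/10000 ≈ 0.891300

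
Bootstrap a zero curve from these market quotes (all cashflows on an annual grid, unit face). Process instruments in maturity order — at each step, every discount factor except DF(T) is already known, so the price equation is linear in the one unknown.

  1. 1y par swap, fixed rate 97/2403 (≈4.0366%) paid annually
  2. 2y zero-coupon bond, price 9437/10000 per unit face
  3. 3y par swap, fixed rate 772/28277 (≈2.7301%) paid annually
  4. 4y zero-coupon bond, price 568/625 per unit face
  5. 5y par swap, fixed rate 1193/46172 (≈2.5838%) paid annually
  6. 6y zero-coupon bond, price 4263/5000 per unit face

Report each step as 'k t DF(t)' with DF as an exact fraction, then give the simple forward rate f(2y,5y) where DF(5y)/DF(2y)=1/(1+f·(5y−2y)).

step 1 [1y] swap r/1=97/2403: DF=(1 − 97/2403·(0))/(1+97/2403) = 2403/2500 ≈ 0.961200
step 2 [2y] zero: DF = P = 9437/10000 ≈ 0.943700
step 3 [3y] swap r/1=772/28277: DF=(1 − 772/28277·(0.961200+0.943700))/(1+772/28277) = 2307/2500 ≈ 0.922800
step 4 [4y] zero: DF = P = 568/625 ≈ 0.908800
step 5 [5y] swap r/1=1193/46172: DF=(1 − 1193/46172·(0.961200+0.943700+0.922800+0.908800))/(1+1193/46172) = 8807/10000 ≈ 0.880700
step 6 [6y] zero: DF = P = 4263/5000 ≈ 0.852600

1 1 2403/2500
2 2 9437/10000
3 3 2307/2500
4 4 568/625
5 5 8807/10000
6 6 4263/5000
f(2y,5y) = ((9437/10000)/(8807/10000) − 1)/(3) = 210/8807 ≈ 2.3845%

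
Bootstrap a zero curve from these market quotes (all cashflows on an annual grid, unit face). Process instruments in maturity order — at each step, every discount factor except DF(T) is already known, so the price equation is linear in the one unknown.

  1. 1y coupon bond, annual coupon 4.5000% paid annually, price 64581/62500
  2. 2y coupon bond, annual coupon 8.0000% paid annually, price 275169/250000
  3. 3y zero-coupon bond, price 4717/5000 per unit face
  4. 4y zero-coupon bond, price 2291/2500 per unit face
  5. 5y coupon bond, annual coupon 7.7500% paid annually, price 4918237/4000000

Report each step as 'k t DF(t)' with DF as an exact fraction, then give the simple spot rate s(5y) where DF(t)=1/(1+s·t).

1 1 618/625
2 2 9459/10000
3 3 4717/5000
4 4 2291/2500
5 5 4341/5000
s(5y) = (1/(4341/5000) − 1)/(5) = 659/21705 ≈ 3.0362%

step 1 [1y] bond c/1=9/200: DF=(64581/62500 − 9/200·(0))/(1+9/200) = 618/625 ≈ 0.988800
step 2 [2y] bond c/1=2/25: DF=(275169/250000 − 2/25·(0.988800))/(1+2/25) = 9459/10000 ≈ 0.945900
step 3 [3y] zero: DF = P = 4717/5000 ≈ 0.943400
step 4 [4y] zero: DF = P = 2291/2500 ≈ 0.916400
step 5 [5y] bond c/1=31/400: DF=(4918237/4000000 − 31/400·(0.988800+0.945900+0.943400+0.916400))/(1+31/400) = 4341/5000 ≈ 0.868200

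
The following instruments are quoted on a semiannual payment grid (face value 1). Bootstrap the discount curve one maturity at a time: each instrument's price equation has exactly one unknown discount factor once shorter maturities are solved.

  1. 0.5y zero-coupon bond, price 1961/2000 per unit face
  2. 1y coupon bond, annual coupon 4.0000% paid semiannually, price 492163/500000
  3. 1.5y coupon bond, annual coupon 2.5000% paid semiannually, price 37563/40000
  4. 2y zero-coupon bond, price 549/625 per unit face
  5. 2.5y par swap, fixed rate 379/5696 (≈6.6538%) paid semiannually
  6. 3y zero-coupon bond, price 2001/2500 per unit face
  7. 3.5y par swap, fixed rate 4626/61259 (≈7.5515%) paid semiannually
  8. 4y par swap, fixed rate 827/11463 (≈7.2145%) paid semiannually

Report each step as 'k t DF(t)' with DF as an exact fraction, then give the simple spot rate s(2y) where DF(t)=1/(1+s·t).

1 1/2 1961/2000
2 1 4729/5000
3 3/2 9037/10000
4 2 549/625
5 5/2 2121/2500
6 3 2001/2500
7 7/2 7687/10000
8 4 7519/10000
s(2y) = (1/(549/625) − 1)/(2) = 38/549 ≈ 6.9217%

step 1 [0.5y] zero: DF = P = 1961/2000 ≈ 0.980500
step 2 [1y] bond c/2=1/50: DF=(492163/500000 − 1/50·(0.980500))/(1+1/50) = 4729/5000 ≈ 0.945800
step 3 [1.5y] bond c/2=1/80: DF=(37563/40000 − 1/80·(0.980500+0.945800))/(1+1/80) = 9037/10000 ≈ 0.903700
step 4 [2y] zero: DF = P = 549/625 ≈ 0.878400
step 5 [2.5y] swap r/2=379/11392: DF=(1 − 379/11392·(0.980500+0.945800+0.903700+0.878400))/(1+379/11392) = 2121/2500 ≈ 0.848400
step 6 [3y] zero: DF = P = 2001/2500 ≈ 0.800400
step 7 [3.5y] swap r/2=2313/61259: DF=(1 − 2313/61259·(0.980500+0.945800+0.903700+0.878400+0.848400+0.800400))/(1+2313/61259) = 7687/10000 ≈ 0.768700
step 8 [4y] swap r/2=827/22926: DF=(1 − 827/22926·(0.980500+0.945800+0.903700+0.878400+0.848400+0.800400+0.768700))/(1+827/22926) = 7519/10000 ≈ 0.751900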